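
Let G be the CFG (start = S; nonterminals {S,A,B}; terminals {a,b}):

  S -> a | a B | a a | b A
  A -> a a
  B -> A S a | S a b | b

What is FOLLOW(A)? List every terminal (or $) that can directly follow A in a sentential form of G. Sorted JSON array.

FIRST iteration:
[1]
  A via A→a a: +{a}
  B via B→A S a: +{a}
  B via B→b: +{b}
  S via S→a: +{a}
  S via S→b A: +{b}
  FIRST(S)={a,b}  FIRST(A)={a}  FIRST(B)={a,b}
[2] — fixpoint
  FIRST(S)={a,b}  FIRST(A)={a}  FIRST(B)={a,b}

Compute FOLLOW by fixpoint:
seed FOLLOW(S) with $
[1]
  B→A S a: FOLLOW(A) ⊇ FIRST(S) = {a,b}; new: +{a,b}
  B→A S a: FOLLOW(S) ⊇ FIRST(a) = {a}; new: +{a}
  S→a B: FOLLOW(B) ⊇ FOLLOW(S) ⊇ {$,a}; new: +{$,a}
  S→b A: FOLLOW(A) ⊇ FOLLOW(S) ⊇ {$,a}; new: +{$}
  FOLLOW[S]={$,a}  FOLLOW[A]={$,a,b}  FOLLOW[B]={$,a}
[2] done
  FOLLOW[S]={$,a}  FOLLOW[A]={$,a,b}  FOLLOW[B]={$,a}

FOLLOW(A) = ["$", "a", "b"]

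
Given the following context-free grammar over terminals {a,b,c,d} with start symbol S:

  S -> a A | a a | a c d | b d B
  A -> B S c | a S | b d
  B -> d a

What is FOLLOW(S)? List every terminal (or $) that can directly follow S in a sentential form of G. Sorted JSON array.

FIRST iteration:
round 1:
  A via A→a S: +{a}
  A via A→b d: +{b}
  B via B→d a: +{d}
  S via S→a A: +{a}
  S via S→b d B: +{b}
  S: {a,b}  A: {a,b}  B: {d}
round 2:
  A via A→B S c: +{d}
  S: {a,b}  A: {a,b,d}  B: {d}
round 3: — fixpoint
  S: {a,b}  A: {a,b,d}  B: {d}

FOLLOW iteration:
initialize: $ ∈ FOLLOW(S)
[1]
  A→B S c: FOLLOW(B) ⊇ FIRST(S) = {a,b}; new: +{a,b}
  A→B S c: FOLLOW(S) ⊇ FIRST(c) = {c}; new: +{c}
  S→a A: FOLLOW(A) ⊇ FOLLOW(S) ⊇ {$,c}; new: +{$,c}
  S→b d B: FOLLOW(B) ⊇ FOLLOW(S) ⊇ {$,c}; new: +{$,c}
  FOLLOW[S]={$,c}  FOLLOW[A]={$,c}  FOLLOW[B]={$,a,b,c}
[2] (stable)
  FOLLOW[S]={$,c}  FOLLOW[A]={$,c}  FOLLOW[B]={$,a,b,c}

FOLLOW(S) = ["$", "c"]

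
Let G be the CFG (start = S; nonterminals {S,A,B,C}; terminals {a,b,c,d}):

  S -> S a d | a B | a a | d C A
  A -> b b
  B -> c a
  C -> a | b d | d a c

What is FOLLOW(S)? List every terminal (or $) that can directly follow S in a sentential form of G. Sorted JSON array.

Compute FIRST by fixpoint:
pass 1:
  A via A→b b: +{b}
  B via B→c a: +{c}
  C via C→a: +{a}
  C via C→b d: +{b}
  C via C→d a c: +{d}
  S via S→a B: +{a}
  S via S→d C A: +{d}
  FIRST[S]={a,d}  FIRST[A]={b}  FIRST[B]={c}  FIRST[C]={a,b,d}
pass 2: (no change)
  FIRST[S]={a,d}  FIRST[A]={b}  FIRST[B]={c}  FIRST[C]={a,b,d}

FOLLOW sets:
seed FOLLOW(S) with $
round 1:
  S→S a d: FOLLOW(S) ⊇ FIRST(a) = {a}; new: +{a}
  S→a B: FOLLOW(B) ⊇ FOLLOW(S) ⊇ {$,a}; new: +{$,a}
  S→d C A: FOLLOW(C) ⊇ FIRST(A) = {b}; new: +{b}
  S→d C A: FOLLOW(A) ⊇ FOLLOW(S) ⊇ {$,a}; new: +{$,a}
  S: {$,a}  A: {$,a}  B: {$,a}  C: {b}
round 2: — fixpoint
  S: {$,a}  A: {$,a}  B: {$,a}  C: {b}

FOLLOW(S) = ["$", "a"]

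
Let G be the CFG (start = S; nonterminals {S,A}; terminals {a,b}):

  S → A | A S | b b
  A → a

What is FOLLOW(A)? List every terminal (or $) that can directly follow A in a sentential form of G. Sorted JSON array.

FIRST sets, iterate to fixpoint:
iter 1:
  A via A→a: +{a}
  S via S→A: +{a}
  S via S→b b: +{b}
  FIRST(S)={a,b}  FIRST(A)={a}
iter 2: (stable)
  FIRST(S)={a,b}  FIRST(A)={a}

FOLLOW sets:
initialize: $ ∈ FOLLOW(S)
iter 1:
  S→A: FOLLOW(A) ⊇ FOLLOW(S) ⊇ {$}; new: +{$}
  S→A S: FOLLOW(A) ⊇ FIRST(S) = {a,b}; new: +{a,b}
  FOLLOW[S]={$}  FOLLOW[A]={$,a,b}
iter 2: done
  FOLLOW[S]={$}  FOLLOW[A]={$,a,b}

FOLLOW(A) = ["$", "a", "b"]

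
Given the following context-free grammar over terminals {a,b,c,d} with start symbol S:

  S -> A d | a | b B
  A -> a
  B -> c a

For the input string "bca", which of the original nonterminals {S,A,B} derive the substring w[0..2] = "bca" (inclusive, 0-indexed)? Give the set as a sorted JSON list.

Convert to CNF:
  S -> A T2 | T3 B | a
  A -> a
  B -> T0 T1
  T0 -> c
  T1 -> a
  T2 -> d
  T3 -> b

CYK fill, restricted to cells inside w[0..2]:
  [0..0]={T3}  "b"  orig:{}
  [1..1]={T0}  "c"  orig:{}
  [2..2]={A,S,T1}  "a"  orig:{A,S}
  [0..1]=∅  "bc"
  [1..2]={B}  "ca"
  [0..2]={S}  "bca"

Original NTs in T[0,2] deriving "bca": ["S"]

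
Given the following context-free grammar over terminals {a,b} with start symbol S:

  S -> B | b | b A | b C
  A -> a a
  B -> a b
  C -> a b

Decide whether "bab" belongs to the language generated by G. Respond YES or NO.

Convert to CNF:
  S -> T0 T1 | T1 A | T1 C | b
  A -> T0 T0
  B -> T0 T1
  C -> T0 T1
  T0 -> a
  T1 -> b

CYK fill:
  [0..0]={S,T1}  "b"  orig:{S}
  [1..1]={T0}  "a"  orig:{}
  [2..2]={S,T1}  "b"  orig:{S}
  [0..1]=∅  "ba"
  [1..2]={B,C,S}  "ab"
  [0..2]={S}  "bab"

S ∈ T[0,2] ⇒ YES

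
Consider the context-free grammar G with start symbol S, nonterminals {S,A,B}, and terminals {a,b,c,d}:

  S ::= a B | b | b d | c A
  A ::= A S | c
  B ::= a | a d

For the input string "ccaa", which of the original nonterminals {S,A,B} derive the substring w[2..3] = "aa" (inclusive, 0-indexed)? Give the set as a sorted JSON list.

CNF form of G:
  S -> T0 B | T2 T1 | T3 A | b
  A -> A S | c
  B -> T0 T1 | a
  T0 -> a
  T1 -> d
  T2 -> b
  T3 -> c

CYK table (by increasing span) (cells [i..j] with 2 ≤ i ≤ j ≤ 3 only):
  cell(2,2) a: {B,T0}  orig:{B}
  cell(3,3) a: {B,T0}  orig:{B}
  cell(2,3) aa: {S}

Original NTs in T[2,3] deriving "aa": ["S"]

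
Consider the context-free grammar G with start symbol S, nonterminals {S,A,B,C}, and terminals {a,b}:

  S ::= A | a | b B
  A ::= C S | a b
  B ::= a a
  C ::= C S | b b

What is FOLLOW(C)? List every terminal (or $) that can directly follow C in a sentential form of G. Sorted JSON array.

Compute FIRST by fixpoint:
pass 1:
  A via A→a b: +{a}
  B via B→a a: +{a}
  C via C→b b: +{b}
  S via S→A: +{a}
  S via S→b B: +{b}
  FIRST(S)={a,b}  FIRST(A)={a}  FIRST(B)={a}  FIRST(C)={b}
pass 2:
  A via A→C S: +{b}
  FIRST(S)={a,b}  FIRST(A)={a,b}  FIRST(B)={a}  FIRST(C)={b}
pass 3: done
  FIRST(S)={a,b}  FIRST(A)={a,b}  FIRST(B)={a}  FIRST(C)={b}

FOLLOW sets:
seed FOLLOW(S) with $
round 1:
  A→C S: FOLLOW(C) ⊇ FIRST(S) = {a,b}; new: +{a,b}
  C→C S: FOLLOW(S) ⊇ FOLLOW(C) ⊇ {a,b}; new: +{a,b}
  S→A: FOLLOW(A) ⊇ FOLLOW(S) ⊇ {$,a,b}; new: +{$,a,b}
  S→b B: FOLLOW(B) ⊇ FOLLOW(S) ⊇ {$,a,b}; new: +{$,a,b}
  S: {$,a,b}  A: {$,a,b}  B: {$,a,b}  C: {a,b}
round 2: (stable)
  S: {$,a,b}  A: {$,a,b}  B: {$,a,b}  C: {a,b}

FOLLOW(C) = ["a", "b"]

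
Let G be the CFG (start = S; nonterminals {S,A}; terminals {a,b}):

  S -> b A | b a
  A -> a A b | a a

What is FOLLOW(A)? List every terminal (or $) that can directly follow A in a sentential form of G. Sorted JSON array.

FIRST iteration:
pass 1:
  A via A→a A b: +{a}
  S via S→b A: +{b}
  S: {b}  A: {a}
pass 2: (no change)
  S: {b}  A: {a}

Compute FOLLOW by fixpoint:
initialize: $ ∈ FOLLOW(S)
pass 1:
  A→a A b: FOLLOW(A) ⊇ FIRST(b) = {b}; new: +{b}
  S→b A: FOLLOW(A) ⊇ FOLLOW(S) ⊇ {$}; new: +{$}
  FOLLOW(S)={$}  FOLLOW(A)={$,b}
pass 2: — fixpoint
  FOLLOW(S)={$}  FOLLOW(A)={$,b}

FOLLOW(A) = ["$", "b"]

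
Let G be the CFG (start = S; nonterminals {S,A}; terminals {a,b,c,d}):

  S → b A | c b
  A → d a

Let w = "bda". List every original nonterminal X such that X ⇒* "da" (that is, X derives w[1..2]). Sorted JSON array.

Convert to CNF:
  S -> T2 A | T3 T2
  A -> T0 T1
  T0 -> d
  T1 -> a
  T2 -> b
  T3 -> c

CYK fill — only the sub-triangle for w[1..2]:
  cell(1,1) d: {T0}  orig:{}
  cell(2,2) a: {T1}  orig:{}
  cell(1,2) da: {A}

Original NTs in T[1,2] deriving "da": ["A"]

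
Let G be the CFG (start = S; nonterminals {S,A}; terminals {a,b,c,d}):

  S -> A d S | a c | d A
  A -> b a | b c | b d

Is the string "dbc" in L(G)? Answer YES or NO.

CNF form of G:
  S -> A X4 | T1 T2 | T3 A
  A -> T0 T1 | T0 T2 | T0 T3
  T0 -> b
  T1 -> a
  T2 -> c
  T3 -> d
  X4 -> T3 S

Fill CYK table bottom-up:
  T[0,0] 'd' = {T3}  orig:{}
  T[1,1] 'b' = {T0}  orig:{}
  T[2,2] 'c' = {T2}  orig:{}
  T[0,1] 'db' = ∅
  T[1,2] 'bc' = {A}
  T[0,2] 'dbc' = {S}

S ∈ T[0,2] ⇒ YES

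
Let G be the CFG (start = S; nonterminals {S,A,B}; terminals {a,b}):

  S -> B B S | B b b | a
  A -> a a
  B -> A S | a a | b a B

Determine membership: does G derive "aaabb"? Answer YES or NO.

Convert to CNF:
  S -> B X3 | B X4 | a
  A -> T0 T0
  B -> A S | T0 T0 | T1 X2
  T0 -> a
  T1 -> b
  X2 -> T0 B
  X3 -> B S
  X4 -> T1 T1

Fill CYK table bottom-up:
  cell(0,0) a: {S,T0}  orig:{S}
  cell(1,1) a: {S,T0}  orig:{S}
  cell(2,2) a: {S,T0}  orig:{S}
  cell(3,3) b: {T1}  orig:{}
  cell(4,4) b: {T1}  orig:{}
  cell(0,1) aa: {A,B}
  cell(1,2) aa: {A,B}
  cell(2,3) ab: ∅
  cell(3,4) bb: {X4}  orig:{}
  cell(0,2) aaa: {B,X2,X3}  orig:{B}
  cell(1,3) aab: ∅
  cell(2,4) abb: ∅
  cell(0,3) aaab: ∅
  cell(1,4) aabb: {S}
  cell(0,4) aaabb: {S}

S ∈ T[0,4] ⇒ YES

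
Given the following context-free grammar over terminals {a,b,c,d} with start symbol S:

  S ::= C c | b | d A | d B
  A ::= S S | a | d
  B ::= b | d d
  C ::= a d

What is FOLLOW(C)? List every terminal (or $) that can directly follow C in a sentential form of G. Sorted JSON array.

Compute FIRST by fixpoint:
iter 1:
  A via A→a: +{a}
  A via A→d: +{d}
  B via B→b: +{b}
  B via B→d d: +{d}
  C via C→a d: +{a}
  S via S→C c: +{a}
  S via S→b: +{b}
  S via S→d A: +{d}
  S: {a,b,d}  A: {a,d}  B: {b,d}  C: {a}
iter 2:
  A via A→S S: +{b}
  S: {a,b,d}  A: {a,b,d}  B: {b,d}  C: {a}
iter 3: (stable)
  S: {a,b,d}  A: {a,b,d}  B: {b,d}  C: {a}

FOLLOW iteration:
seed FOLLOW(S) with $
round 1:
  A→S S: FOLLOW(S) ⊇ FIRST(S) = {a,b,d}; new: +{a,b,d}
  S→C c: FOLLOW(C) ⊇ FIRST(c) = {c}; new: +{c}
  S→d A: FOLLOW(A) ⊇ FOLLOW(S) ⊇ {$,a,b,d}; new: +{$,a,b,d}
  S→d B: FOLLOW(B) ⊇ FOLLOW(S) ⊇ {$,a,b,d}; new: +{$,a,b,d}
  S: {$,a,b,d}  A: {$,a,b,d}  B: {$,a,b,d}  C: {c}
round 2: — fixpoint
  S: {$,a,b,d}  A: {$,a,b,d}  B: {$,a,b,d}  C: {c}

FOLLOW(C) = ["c"]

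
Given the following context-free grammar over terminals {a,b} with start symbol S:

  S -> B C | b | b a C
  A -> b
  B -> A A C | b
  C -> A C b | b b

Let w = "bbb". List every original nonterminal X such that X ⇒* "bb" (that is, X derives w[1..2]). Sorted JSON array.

CNF form of G:
  S -> B C | T0 X4 | b
  A -> b
  B -> A X2 | b
  C -> A X3 | T0 T0
  T0 -> b
  T1 -> a
  X2 -> A C
  X3 -> C T0
  X4 -> T1 C

CYK fill — only the sub-triangle for w[1..2]:
  T[1,1] 'b' = {A,B,S,T0}  orig:{A,B,S}
  T[2,2] 'b' = {A,B,S,T0}  orig:{A,B,S}
  T[1,2] 'bb' = {C}

Original NTs in T[1,2] deriving "bb": ["C"]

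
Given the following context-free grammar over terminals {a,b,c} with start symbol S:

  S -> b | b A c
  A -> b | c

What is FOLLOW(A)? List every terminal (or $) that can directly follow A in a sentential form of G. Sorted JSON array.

FIRST iteration:
round 1:
  A via A→b: +{b}
  A via A→c: +{c}
  S via S→b: +{b}
  FIRST(S)={b}  FIRST(A)={b,c}
round 2: (stable)
  FIRST(S)={b}  FIRST(A)={b,c}

FOLLOW iteration:
FOLLOW(S) := {$}
round 1:
  S→b A c: FOLLOW(A) ⊇ FIRST(c) = {c}; new: +{c}
  S: {$}  A: {c}
round 2: (stable)
  S: {$}  A: {c}

FOLLOW(A) = ["c"]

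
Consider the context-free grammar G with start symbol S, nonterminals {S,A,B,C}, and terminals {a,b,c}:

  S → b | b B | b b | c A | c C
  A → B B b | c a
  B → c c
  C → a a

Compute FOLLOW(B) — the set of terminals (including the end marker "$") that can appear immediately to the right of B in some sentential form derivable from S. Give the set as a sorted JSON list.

FIRST sets, iterate to fixpoint:
round 1:
  A via A→c a: +{c}
  B via B→c c: +{c}
  C via C→a a: +{a}
  S via S→b: +{b}
  S via S→c A: +{c}
  FIRST[S]={b,c}  FIRST[A]={c}  FIRST[B]={c}  FIRST[C]={a}
round 2: (stable)
  FIRST[S]={b,c}  FIRST[A]={c}  FIRST[B]={c}  FIRST[C]={a}

Compute FOLLOW by fixpoint:
FOLLOW(S) := {$}
round 1:
  A→B B b: FOLLOW(B) ⊇ FIRST(B) = {c}; new: +{c}
  A→B B b: FOLLOW(B) ⊇ FIRST(b) = {b}; new: +{b}
  S→b B: FOLLOW(B) ⊇ FOLLOW(S) ⊇ {$}; new: +{$}
  S→c A: FOLLOW(A) ⊇ FOLLOW(S) ⊇ {$}; new: +{$}
  S→c C: FOLLOW(C) ⊇ FOLLOW(S) ⊇ {$}; new: +{$}
  S: {$}  A: {$}  B: {$,b,c}  C: {$}
round 2: (no change)
  S: {$}  A: {$}  B: {$,b,c}  C: {$}

FOLLOW(B) = ["$", "b", "c"]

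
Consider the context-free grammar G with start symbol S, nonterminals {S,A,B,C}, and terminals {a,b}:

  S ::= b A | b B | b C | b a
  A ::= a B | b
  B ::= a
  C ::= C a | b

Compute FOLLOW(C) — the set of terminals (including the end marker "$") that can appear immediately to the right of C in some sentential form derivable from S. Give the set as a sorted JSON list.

FIRST sets, iterate to fixpoint:
[1]
  A via A→a B: +{a}
  A via A→b: +{b}
  B via B→a: +{a}
  C via C→b: +{b}
  S via S→b A: +{b}
  FIRST[S]={b}  FIRST[A]={a,b}  FIRST[B]={a}  FIRST[C]={b}
[2] (no change)
  FIRST[S]={b}  FIRST[A]={a,b}  FIRST[B]={a}  FIRST[C]={b}

FOLLOW sets:
seed FOLLOW(S) with $
[1]
  C→C a: FOLLOW(C) ⊇ FIRST(a) = {a}; new: +{a}
  S→b A: FOLLOW(A) ⊇ FOLLOW(S) ⊇ {$}; new: +{$}
  S→b B: FOLLOW(B) ⊇ FOLLOW(S) ⊇ {$}; new: +{$}
  S→b C: FOLLOW(C) ⊇ FOLLOW(S) ⊇ {$}; new: +{$}
  FOLLOW(S)={$}  FOLLOW(A)={$}  FOLLOW(B)={$}  FOLLOW(C)={$,a}
[2] — fixpoint
  FOLLOW(S)={$}  FOLLOW(A)={$}  FOLLOW(B)={$}  FOLLOW(C)={$,a}

FOLLOW(C) = ["$", "a"]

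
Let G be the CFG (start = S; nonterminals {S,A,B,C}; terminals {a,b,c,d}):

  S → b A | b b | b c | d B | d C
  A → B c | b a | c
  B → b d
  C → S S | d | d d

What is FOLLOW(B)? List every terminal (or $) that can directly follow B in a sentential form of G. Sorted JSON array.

FIRST sets, iterate to fixpoint:
iter 1:
  A via A→b a: +{b}
  A via A→c: +{c}
  B via B→b d: +{b}
  C via C→d: +{d}
  S via S→b A: +{b}
  S via S→d B: +{d}
  FIRST(S)={b,d}  FIRST(A)={b,c}  FIRST(B)={b}  FIRST(C)={d}
iter 2:
  C via C→S S: +{b}
  FIRST(S)={b,d}  FIRST(A)={b,c}  FIRST(B)={b}  FIRST(C)={b,d}
iter 3: (no change)
  FIRST(S)={b,d}  FIRST(A)={b,c}  FIRST(B)={b}  FIRST(C)={b,d}

FOLLOW iteration:
initialize: $ ∈ FOLLOW(S)
round 1:
  A→B c: FOLLOW(B) ⊇ FIRST(c) = {c}; new: +{c}
  C→S S: FOLLOW(S) ⊇ FIRST(S) = {b,d}; new: +{b,d}
  S→b A: FOLLOW(A) ⊇ FOLLOW(S) ⊇ {$,b,d}; new: +{$,b,d}
  S→d B: FOLLOW(B) ⊇ FOLLOW(S) ⊇ {$,b,d}; new: +{$,b,d}
  S→d C: FOLLOW(C) ⊇ FOLLOW(S) ⊇ {$,b,d}; new: +{$,b,d}
  S: {$,b,d}  A: {$,b,d}  B: {$,b,c,d}  C: {$,b,d}
round 2: — fixpoint
  S: {$,b,d}  A: {$,b,d}  B: {$,b,c,d}  C: {$,b,d}

FOLLOW(B) = ["$", "b", "c", "d"]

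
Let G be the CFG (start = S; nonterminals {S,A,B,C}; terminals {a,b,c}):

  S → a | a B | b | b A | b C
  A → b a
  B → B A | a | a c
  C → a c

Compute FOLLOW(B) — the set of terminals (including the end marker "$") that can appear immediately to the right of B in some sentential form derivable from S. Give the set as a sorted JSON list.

FIRST sets, iterate to fixpoint:
[1]
  A via A→b a: +{b}
  B via B→a: +{a}
  C via C→a c: +{a}
  S via S→a: +{a}
  S via S→b: +{b}
  FIRST(S)={a,b}  FIRST(A)={b}  FIRST(B)={a}  FIRST(C)={a}
[2] (stable)
  FIRST(S)={a,b}  FIRST(A)={b}  FIRST(B)={a}  FIRST(C)={a}

FOLLOW iteration:
FOLLOW(S) := {$}
pass 1:
  B→B A: FOLLOW(B) ⊇ FIRST(A) = {b}; new: +{b}
  B→B A: FOLLOW(A) ⊇ FOLLOW(B) ⊇ {b}; new: +{b}
  S→a B: FOLLOW(B) ⊇ FOLLOW(S) ⊇ {$}; new: +{$}
  S→b A: FOLLOW(A) ⊇ FOLLOW(S) ⊇ {$}; new: +{$}
  S→b C: FOLLOW(C) ⊇ FOLLOW(S) ⊇ {$}; new: +{$}
  S: {$}  A: {$,b}  B: {$,b}  C: {$}
pass 2: (stable)
  S: {$}  A: {$,b}  B: {$,b}  C: {$}

FOLLOW(B) = ["$", "b"]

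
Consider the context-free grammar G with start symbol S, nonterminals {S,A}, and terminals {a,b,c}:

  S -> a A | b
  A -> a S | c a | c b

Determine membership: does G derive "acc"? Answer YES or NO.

CNF form of G:
  S -> T0 A | b
  A -> T0 S | T1 T0 | T1 T2
  T0 -> a
  T1 -> c
  T2 -> b

CYK table (by increasing span):
  cell(0,0) a: {T0}  orig:{}
  cell(1,1) c: {T1}  orig:{}
  cell(2,2) c: {T1}  orig:{}
  cell(0,1) ac: ∅
  cell(1,2) cc: ∅
  cell(0,2) acc: ∅

S ∉ T[0,2] ⇒ NO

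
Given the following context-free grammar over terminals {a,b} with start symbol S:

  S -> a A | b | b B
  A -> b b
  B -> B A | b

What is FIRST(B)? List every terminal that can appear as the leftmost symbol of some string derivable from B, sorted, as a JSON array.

Compute FIRST by fixpoint:
iter 1:
  A via A→b b: +{b}
  B via B→b: +{b}
  S via S→a A: +{a}
  S via S→b: +{b}
  FIRST[S]={a,b}  FIRST[A]={b}  FIRST[B]={b}
iter 2: — fixpoint
  FIRST[S]={a,b}  FIRST[A]={b}  FIRST[B]={b}

FIRST(B) = ["b"]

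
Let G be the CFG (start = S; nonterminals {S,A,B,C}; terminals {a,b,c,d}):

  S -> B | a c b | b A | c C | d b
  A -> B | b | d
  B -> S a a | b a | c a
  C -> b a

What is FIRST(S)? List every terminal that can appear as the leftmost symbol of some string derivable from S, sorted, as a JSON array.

FIRST iteration:
pass 1:
  A via A→b: +{b}
  A via A→d: +{d}
  B via B→b a: +{b}
  B via B→c a: +{c}
  C via C→b a: +{b}
  S via S→B: +{b,c}
  S via S→a c b: +{a}
  S via S→d b: +{d}
  FIRST[S]={a,b,c,d}  FIRST[A]={b,d}  FIRST[B]={b,c}  FIRST[C]={b}
pass 2:
  A via A→B: +{c}
  B via B→S a a: +{a,d}
  FIRST[S]={a,b,c,d}  FIRST[A]={b,c,d}  FIRST[B]={a,b,c,d}  FIRST[C]={b}
pass 3:
  A via A→B: +{a}
  FIRST[S]={a,b,c,d}  FIRST[A]={a,b,c,d}  FIRST[B]={a,b,c,d}  FIRST[C]={b}
pass 4: — fixpoint
  FIRST[S]={a,b,c,d}  FIRST[A]={a,b,c,d}  FIRST[B]={a,b,c,d}  FIRST[C]={b}

FIRST(S) = ["a", "b", "c", "d"]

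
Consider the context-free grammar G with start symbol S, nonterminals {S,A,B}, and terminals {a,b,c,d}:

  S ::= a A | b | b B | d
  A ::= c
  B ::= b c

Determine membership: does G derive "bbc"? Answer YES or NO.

CNF form of G:
  S -> T0 B | T2 A | b | d
  A -> c
  B -> T0 T1
  T0 -> b
  T1 -> c
  T2 -> a

Fill CYK table bottom-up:
  T[0,0] 'b' = {S,T0}  orig:{S}
  T[1,1] 'b' = {S,T0}  orig:{S}
  T[2,2] 'c' = {A,T1}  orig:{A}
  T[0,1] 'bb' = ∅
  T[1,2] 'bc' = {B}
  T[0,2] 'bbc' = {S}

S ∈ T[0,2] ⇒ YES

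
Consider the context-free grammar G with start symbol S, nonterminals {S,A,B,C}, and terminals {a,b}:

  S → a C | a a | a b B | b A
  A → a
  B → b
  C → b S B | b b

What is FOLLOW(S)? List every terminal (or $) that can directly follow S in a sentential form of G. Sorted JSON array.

FIRST sets, iterate to fixpoint:
iter 1:
  A via A→a: +{a}
  B via B→b: +{b}
  C via C→b S B: +{b}
  S via S→a C: +{a}
  S via S→b A: +{b}
  S: {a,b}  A: {a}  B: {b}  C: {b}
iter 2: done
  S: {a,b}  A: {a}  B: {b}  C: {b}

FOLLOW sets:
FOLLOW(S) := {$}
round 1:
  C→b S B: FOLLOW(S) ⊇ FIRST(B) = {b}; new: +{b}
  S→a C: FOLLOW(C) ⊇ FOLLOW(S) ⊇ {$,b}; new: +{$,b}
  S→a b B: FOLLOW(B) ⊇ FOLLOW(S) ⊇ {$,b}; new: +{$,b}
  S→b A: FOLLOW(A) ⊇ FOLLOW(S) ⊇ {$,b}; new: +{$,b}
  S: {$,b}  A: {$,b}  B: {$,b}  C: {$,b}
round 2: (no change)
  S: {$,b}  A: {$,b}  B: {$,b}  C: {$,b}

FOLLOW(S) = ["$", "b"]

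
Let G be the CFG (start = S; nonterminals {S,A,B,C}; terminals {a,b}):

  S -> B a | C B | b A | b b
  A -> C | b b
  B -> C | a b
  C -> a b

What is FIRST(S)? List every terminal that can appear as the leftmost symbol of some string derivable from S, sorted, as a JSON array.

FIRST iteration:
iter 1:
  A via A→b b: +{b}
  B via B→a b: +{a}
  C via C→a b: +{a}
  S via S→B a: +{a}
  S via S→b A: +{b}
  S: {a,b}  A: {b}  B: {a}  C: {a}
iter 2:
  A via A→C: +{a}
  S: {a,b}  A: {a,b}  B: {a}  C: {a}
iter 3: — fixpoint
  S: {a,b}  A: {a,b}  B: {a}  C: {a}

FIRST(S) = ["a", "b"]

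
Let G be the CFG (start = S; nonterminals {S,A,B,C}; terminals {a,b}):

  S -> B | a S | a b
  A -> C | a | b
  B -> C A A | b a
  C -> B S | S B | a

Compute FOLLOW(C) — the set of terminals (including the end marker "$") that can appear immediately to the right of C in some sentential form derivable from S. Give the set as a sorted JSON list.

FIRST iteration:
round 1:
  A via A→a: +{a}
  A via A→b: +{b}
  B via B→b a: +{b}
  C via C→B S: +{b}
  C via C→a: +{a}
  S via S→B: +{b}
  S via S→a S: +{a}
  S: {a,b}  A: {a,b}  B: {b}  C: {a,b}
round 2:
  B via B→C A A: +{a}
  S: {a,b}  A: {a,b}  B: {a,b}  C: {a,b}
round 3: (no change)
  S: {a,b}  A: {a,b}  B: {a,b}  C: {a,b}

Compute FOLLOW by fixpoint:
initialize: $ ∈ FOLLOW(S)
round 1:
  B→C A A: FOLLOW(C) ⊇ FIRST(A) = {a,b}; new: +{a,b}
  B→C A A: FOLLOW(A) ⊇ FIRST(A) = {a,b}; new: +{a,b}
  C→B S: FOLLOW(B) ⊇ FIRST(S) = {a,b}; new: +{a,b}
  C→B S: FOLLOW(S) ⊇ FOLLOW(C) ⊇ {a,b}; new: +{a,b}
  S→B: FOLLOW(B) ⊇ FOLLOW(S) ⊇ {$,a,b}; new: +{$}
  FOLLOW[S]={$,a,b}  FOLLOW[A]={a,b}  FOLLOW[B]={$,a,b}  FOLLOW[C]={a,b}
round 2:
  B→C A A: FOLLOW(A) ⊇ FOLLOW(B) ⊇ {$,a,b}; new: +{$}
  FOLLOW[S]={$,a,b}  FOLLOW[A]={$,a,b}  FOLLOW[B]={$,a,b}  FOLLOW[C]={a,b}
round 3:
  A→C: FOLLOW(C) ⊇ FOLLOW(A) ⊇ {$,a,b}; new: +{$}
  FOLLOW[S]={$,a,b}  FOLLOW[A]={$,a,b}  FOLLOW[B]={$,a,b}  FOLLOW[C]={$,a,b}
round 4: done
  FOLLOW[S]={$,a,b}  FOLLOW[A]={$,a,b}  FOLLOW[B]={$,a,b}  FOLLOW[C]={$,a,b}

FOLLOW(C) = ["$", "a", "b"]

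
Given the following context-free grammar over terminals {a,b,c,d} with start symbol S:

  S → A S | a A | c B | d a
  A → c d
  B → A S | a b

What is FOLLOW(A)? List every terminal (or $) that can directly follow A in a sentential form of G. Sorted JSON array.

FIRST iteration:
round 1:
  A via A→c d: +{c}
  B via B→A S: +{c}
  B via B→a b: +{a}
  S via S→A S: +{c}
  S via S→a A: +{a}
  S via S→d a: +{d}
  FIRST(S)={a,c,d}  FIRST(A)={c}  FIRST(B)={a,c}
round 2: done
  FIRST(S)={a,c,d}  FIRST(A)={c}  FIRST(B)={a,c}

FOLLOW iteration:
FOLLOW(S) := {$}
[1]
  B→A S: FOLLOW(A) ⊇ FIRST(S) = {a,c,d}; new: +{a,c,d}
  S→a A: FOLLOW(A) ⊇ FOLLOW(S) ⊇ {$}; new: +{$}
  S→c B: FOLLOW(B) ⊇ FOLLOW(S) ⊇ {$}; new: +{$}
  S: {$}  A: {$,a,c,d}  B: {$}
[2] (no change)
  S: {$}  A: {$,a,c,d}  B: {$}

FOLLOW(A) = ["$", "a", "c", "d"]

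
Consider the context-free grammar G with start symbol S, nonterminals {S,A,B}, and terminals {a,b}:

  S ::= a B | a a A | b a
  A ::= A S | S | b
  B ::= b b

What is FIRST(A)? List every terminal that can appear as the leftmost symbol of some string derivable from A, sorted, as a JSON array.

Compute FIRST by fixpoint:
round 1:
  A via A→b: +{b}
  B via B→b b: +{b}
  S via S→a B: +{a}
  S via S→b a: +{b}
  FIRST[S]={a,b}  FIRST[A]={b}  FIRST[B]={b}
round 2:
  A via A→S: +{a}
  FIRST[S]={a,b}  FIRST[A]={a,b}  FIRST[B]={b}
round 3: done
  FIRST[S]={a,b}  FIRST[A]={a,b}  FIRST[B]={b}

FIRST(A) = ["a", "b"]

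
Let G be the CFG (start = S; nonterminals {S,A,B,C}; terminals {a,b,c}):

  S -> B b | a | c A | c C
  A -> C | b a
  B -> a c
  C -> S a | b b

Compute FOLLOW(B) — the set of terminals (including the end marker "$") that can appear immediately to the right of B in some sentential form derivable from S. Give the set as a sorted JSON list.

Compute FIRST by fixpoint:
round 1:
  A via A→b a: +{b}
  B via B→a c: +{a}
  C via C→b b: +{b}
  S via S→B b: +{a}
  S via S→c A: +{c}
  S: {a,c}  A: {b}  B: {a}  C: {b}
round 2:
  C via C→S a: +{a,c}
  S: {a,c}  A: {b}  B: {a}  C: {a,b,c}
round 3:
  A via A→C: +{a,c}
  S: {a,c}  A: {a,b,c}  B: {a}  C: {a,b,c}
round 4: done
  S: {a,c}  A: {a,b,c}  B: {a}  C: {a,b,c}

Compute FOLLOW by fixpoint:
FOLLOW(S) := {$}
round 1:
  C→S a: FOLLOW(S) ⊇ FIRST(a) = {a}; new: +{a}
  S→B b: FOLLOW(B) ⊇ FIRST(b) = {b}; new: +{b}
  S→c A: FOLLOW(A) ⊇ FOLLOW(S) ⊇ {$,a}; new: +{$,a}
  S→c C: FOLLOW(C) ⊇ FOLLOW(S) ⊇ {$,a}; new: +{$,a}
  FOLLOW(S)={$,a}  FOLLOW(A)={$,a}  FOLLOW(B)={b}  FOLLOW(C)={$,a}
round 2: (no change)
  FOLLOW(S)={$,a}  FOLLOW(A)={$,a}  FOLLOW(B)={b}  FOLLOW(C)={$,a}

FOLLOW(B) = ["b"]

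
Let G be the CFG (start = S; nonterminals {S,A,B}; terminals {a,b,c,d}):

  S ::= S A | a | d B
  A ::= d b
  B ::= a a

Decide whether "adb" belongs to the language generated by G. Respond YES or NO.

CNF form of G:
  S -> S A | T0 B | a
  A -> T0 T1
  B -> T2 T2
  T0 -> d
  T1 -> b
  T2 -> a

CYK table (by increasing span):
  [0..0]={S,T2}  "a"  orig:{S}
  [1..1]={T0}  "d"  orig:{}
  [2..2]={T1}  "b"  orig:{}
  [0..1]=∅  "ad"
  [1..2]={A}  "db"
  [0..2]={S}  "adb"

S ∈ T[0,2] ⇒ YES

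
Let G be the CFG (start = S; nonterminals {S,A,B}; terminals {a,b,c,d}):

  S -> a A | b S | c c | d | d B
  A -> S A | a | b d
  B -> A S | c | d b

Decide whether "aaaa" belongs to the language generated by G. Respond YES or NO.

Convert to CNF:
  S -> T0 S | T1 B | T2 A | T3 T3 | d
  A -> S A | T0 T1 | a
  B -> A S | T1 T0 | c
  T0 -> b
  T1 -> d
  T2 -> a
  T3 -> c

CYK table (by increasing span):
  cell(0,0) a: {A,T2}  orig:{A}
  cell(1,1) a: {A,T2}  orig:{A}
  cell(2,2) a: {A,T2}  orig:{A}
  cell(3,3) a: {A,T2}  orig:{A}
  cell(0,1) aa: {S}
  cell(1,2) aa: {S}
  cell(2,3) aa: {S}
  cell(0,2) aaa: {A,B}
  cell(1,3) aaa: {A,B}
  cell(0,3) aaaa: {S}

S ∈ T[0,3] ⇒ YES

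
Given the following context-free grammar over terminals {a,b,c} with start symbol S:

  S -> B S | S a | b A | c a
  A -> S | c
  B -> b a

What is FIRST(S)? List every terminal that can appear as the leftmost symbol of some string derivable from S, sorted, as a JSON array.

FIRST sets, iterate to fixpoint:
round 1:
  A via A→c: +{c}
  B via B→b a: +{b}
  S via S→B S: +{b}
  S via S→c a: +{c}
  FIRST[S]={b,c}  FIRST[A]={c}  FIRST[B]={b}
round 2:
  A via A→S: +{b}
  FIRST[S]={b,c}  FIRST[A]={b,c}  FIRST[B]={b}
round 3: — fixpoint
  FIRST[S]={b,c}  FIRST[A]={b,c}  FIRST[B]={b}

FIRST(S) = ["b", "c"]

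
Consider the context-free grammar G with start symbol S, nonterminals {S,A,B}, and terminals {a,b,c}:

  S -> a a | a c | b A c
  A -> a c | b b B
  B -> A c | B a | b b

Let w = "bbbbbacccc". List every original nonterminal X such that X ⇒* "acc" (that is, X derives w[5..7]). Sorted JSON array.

Convert to CNF:
  S -> T0 T0 | T0 T1 | T2 X4
  A -> T0 T1 | T2 X3
  B -> A T1 | B T0 | T2 T2
  T0 -> a
  T1 -> c
  T2 -> b
  X3 -> T2 B
  X4 -> A T1

CYK fill, restricted to cells inside w[5..7]:
  [5..5]={T0}  "a"  orig:{}
  [6..6]={T1}  "c"  orig:{}
  [7..7]={T1}  "c"  orig:{}
  [5..6]={A,S}  "ac"
  [6..7]=∅  "cc"
  [5..7]={B,X4}  "acc"  orig:{B}

Original NTs in T[5,7] deriving "acc": ["B"]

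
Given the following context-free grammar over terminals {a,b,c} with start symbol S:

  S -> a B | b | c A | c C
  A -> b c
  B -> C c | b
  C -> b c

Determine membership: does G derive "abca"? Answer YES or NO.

Convert to CNF:
  S -> T1 A | T1 C | T2 B | b
  A -> T0 T1
  B -> C T1 | b
  C -> T0 T1
  T0 -> b
  T1 -> c
  T2 -> a

CYK fill:
  T[0,0] 'a' = {T2}  orig:{}
  T[1,1] 'b' = {B,S,T0}  orig:{B,S}
  T[2,2] 'c' = {T1}  orig:{}
  T[3,3] 'a' = {T2}  orig:{}
  T[0,1] 'ab' = {S}
  T[1,2] 'bc' = {A,C}
  T[2,3] 'ca' = ∅
  T[0,2] 'abc' = ∅
  T[1,3] 'bca' = ∅
  T[0,3] 'abca' = ∅

S ∉ T[0,3] ⇒ NO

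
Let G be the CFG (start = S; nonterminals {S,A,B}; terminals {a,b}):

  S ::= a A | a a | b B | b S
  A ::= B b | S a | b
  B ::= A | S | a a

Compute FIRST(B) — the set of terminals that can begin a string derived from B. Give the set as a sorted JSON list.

FIRST iteration:
[1]
  A via A→b: +{b}
  B via B→A: +{b}
  B via B→a a: +{a}
  S via S→a A: +{a}
  S via S→b B: +{b}
  FIRST(S)={a,b}  FIRST(A)={b}  FIRST(B)={a,b}
[2]
  A via A→B b: +{a}
  FIRST(S)={a,b}  FIRST(A)={a,b}  FIRST(B)={a,b}
[3] (no change)
  FIRST(S)={a,b}  FIRST(A)={a,b}  FIRST(B)={a,b}

FIRST(B) = ["a", "b"]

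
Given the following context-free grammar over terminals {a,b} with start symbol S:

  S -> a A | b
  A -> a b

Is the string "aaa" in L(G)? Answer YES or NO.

CNF form of G:
  S -> T0 A | b
  A -> T0 T1
  T0 -> a
  T1 -> b

CYK fill:
  cell(0,0) a: {T0}  orig:{}
  cell(1,1) a: {T0}  orig:{}
  cell(2,2) a: {T0}  orig:{}
  cell(0,1) aa: ∅
  cell(1,2) aa: ∅
  cell(0,2) aaa: ∅

S ∉ T[0,2] ⇒ NO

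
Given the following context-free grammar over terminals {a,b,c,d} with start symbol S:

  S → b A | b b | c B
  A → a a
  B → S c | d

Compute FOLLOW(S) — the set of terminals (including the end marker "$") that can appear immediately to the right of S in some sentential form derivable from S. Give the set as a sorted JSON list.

FIRST iteration:
pass 1:
  A via A→a a: +{a}
  B via B→d: +{d}
  S via S→b A: +{b}
  S via S→c B: +{c}
  S: {b,c}  A: {a}  B: {d}
pass 2:
  B via B→S c: +{b,c}
  S: {b,c}  A: {a}  B: {b,c,d}
pass 3: (no change)
  S: {b,c}  A: {a}  B: {b,c,d}

FOLLOW iteration:
seed FOLLOW(S) with $
iter 1:
  B→S c: FOLLOW(S) ⊇ FIRST(c) = {c}; new: +{c}
  S→b A: FOLLOW(A) ⊇ FOLLOW(S) ⊇ {$,c}; new: +{$,c}
  S→c B: FOLLOW(B) ⊇ FOLLOW(S) ⊇ {$,c}; new: +{$,c}
  S: {$,c}  A: {$,c}  B: {$,c}
iter 2: (stable)
  S: {$,c}  A: {$,c}  B: {$,c}

FOLLOW(S) = ["$", "c"]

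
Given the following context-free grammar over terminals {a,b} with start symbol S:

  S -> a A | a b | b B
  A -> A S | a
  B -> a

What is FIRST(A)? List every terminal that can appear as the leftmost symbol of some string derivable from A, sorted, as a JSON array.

Compute FIRST by fixpoint:
pass 1:
  A via A→a: +{a}
  B via B→a: +{a}
  S via S→a A: +{a}
  S via S→b B: +{b}
  FIRST[S]={a,b}  FIRST[A]={a}  FIRST[B]={a}
pass 2: (stable)
  FIRST[S]={a,b}  FIRST[A]={a}  FIRST[B]={a}

FIRST(A) = ["a"]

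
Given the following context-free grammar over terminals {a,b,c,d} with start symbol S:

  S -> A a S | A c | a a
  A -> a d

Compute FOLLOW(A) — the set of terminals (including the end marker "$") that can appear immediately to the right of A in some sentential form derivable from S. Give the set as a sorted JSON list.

Compute FIRST by fixpoint:
iter 1:
  A via A→a d: +{a}
  S via S→A a S: +{a}
  S: {a}  A: {a}
iter 2: done
  S: {a}  A: {a}

FOLLOW sets:
FOLLOW(S) := {$}
round 1:
  S→A a S: FOLLOW(A) ⊇ FIRST(a) = {a}; new: +{a}
  S→A c: FOLLOW(A) ⊇ FIRST(c) = {c}; new: +{c}
  S: {$}  A: {a,c}
round 2: — fixpoint
  S: {$}  A: {a,c}

FOLLOW(A) = ["a", "c"]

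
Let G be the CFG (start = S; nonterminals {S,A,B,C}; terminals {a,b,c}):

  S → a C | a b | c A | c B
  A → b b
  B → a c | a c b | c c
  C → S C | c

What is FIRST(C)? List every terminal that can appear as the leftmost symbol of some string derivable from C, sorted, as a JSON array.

Compute FIRST by fixpoint:
iter 1:
  A via A→b b: +{b}
  B via B→a c: +{a}
  B via B→c c: +{c}
  C via C→c: +{c}
  S via S→a C: +{a}
  S via S→c A: +{c}
  FIRST[S]={a,c}  FIRST[A]={b}  FIRST[B]={a,c}  FIRST[C]={c}
iter 2:
  C via C→S C: +{a}
  FIRST[S]={a,c}  FIRST[A]={b}  FIRST[B]={a,c}  FIRST[C]={a,c}
iter 3: (stable)
  FIRST[S]={a,c}  FIRST[A]={b}  FIRST[B]={a,c}  FIRST[C]={a,c}

FIRST(C) = ["a", "c"]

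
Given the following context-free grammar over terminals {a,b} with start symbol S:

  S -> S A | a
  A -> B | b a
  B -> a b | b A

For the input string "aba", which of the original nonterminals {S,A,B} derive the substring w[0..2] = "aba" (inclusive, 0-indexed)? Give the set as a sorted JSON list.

CNF form of G:
  S -> S A | a
  A -> T0 T1 | T1 A | T1 T0
  B -> T0 T1 | T1 A
  T0 -> a
  T1 -> b

Fill CYK table bottom-up — only the sub-triangle for w[0..2]:
  cell(0,0) a: {S,T0}  orig:{S}
  cell(1,1) b: {T1}  orig:{}
  cell(2,2) a: {S,T0}  orig:{S}
  cell(0,1) ab: {A,B}
  cell(1,2) ba: {A}
  cell(0,2) aba: {S}

Original NTs in T[0,2] deriving "aba": ["S"]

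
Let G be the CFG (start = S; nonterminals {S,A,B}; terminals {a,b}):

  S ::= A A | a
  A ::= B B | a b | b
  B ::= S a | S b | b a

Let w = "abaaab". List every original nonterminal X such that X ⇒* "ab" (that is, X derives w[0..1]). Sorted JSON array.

CNF form of G:
  S -> A A | a
  A -> B B | T0 T1 | b
  B -> S T0 | S T1 | T1 T0
  T0 -> a
  T1 -> b

CYK fill (cells [i..j] with 0 ≤ i ≤ j ≤ 1 only):
  T[0,0] 'a' = {S,T0}  orig:{S}
  T[1,1] 'b' = {A,T1}  orig:{A}
  T[0,1] 'ab' = {A,B}

Original NTs in T[0,1] deriving "ab": ["A", "B"]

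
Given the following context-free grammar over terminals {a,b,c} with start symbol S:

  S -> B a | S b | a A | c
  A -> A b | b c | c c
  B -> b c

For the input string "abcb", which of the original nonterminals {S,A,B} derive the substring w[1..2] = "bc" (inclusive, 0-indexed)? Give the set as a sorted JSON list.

Convert to CNF:
  S -> B T2 | S T0 | T2 A | c
  A -> A T0 | T0 T1 | T1 T1
  B -> T0 T1
  T0 -> b
  T1 -> c
  T2 -> a

CYK fill — only the sub-triangle for w[1..2]:
  [1..1]={T0}  "b"  orig:{}
  [2..2]={S,T1}  "c"  orig:{S}
  [1..2]={A,B}  "bc"

Original NTs in T[1,2] deriving "bc": ["A", "B"]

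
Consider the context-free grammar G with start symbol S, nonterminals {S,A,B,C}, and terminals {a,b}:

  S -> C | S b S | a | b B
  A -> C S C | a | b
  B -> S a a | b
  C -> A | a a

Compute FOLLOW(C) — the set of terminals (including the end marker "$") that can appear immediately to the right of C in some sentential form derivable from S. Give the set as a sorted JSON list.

FIRST iteration:
pass 1:
  A via A→a: +{a}
  A via A→b: +{b}
  B via B→b: +{b}
  C via C→A: +{a,b}
  S via S→C: +{a,b}
  FIRST(S)={a,b}  FIRST(A)={a,b}  FIRST(B)={b}  FIRST(C)={a,b}
pass 2:
  B via B→S a a: +{a}
  FIRST(S)={a,b}  FIRST(A)={a,b}  FIRST(B)={a,b}  FIRST(C)={a,b}
pass 3: done
  FIRST(S)={a,b}  FIRST(A)={a,b}  FIRST(B)={a,b}  FIRST(C)={a,b}

FOLLOW sets:
initialize: $ ∈ FOLLOW(S)
iter 1:
  A→C S C: FOLLOW(C) ⊇ FIRST(S) = {a,b}; new: +{a,b}
  A→C S C: FOLLOW(S) ⊇ FIRST(C) = {a,b}; new: +{a,b}
  C→A: FOLLOW(A) ⊇ FOLLOW(C) ⊇ {a,b}; new: +{a,b}
  S→C: FOLLOW(C) ⊇ FOLLOW(S) ⊇ {$,a,b}; new: +{$}
  S→b B: FOLLOW(B) ⊇ FOLLOW(S) ⊇ {$,a,b}; new: +{$,a,b}
  FOLLOW[S]={$,a,b}  FOLLOW[A]={a,b}  FOLLOW[B]={$,a,b}  FOLLOW[C]={$,a,b}
iter 2:
  C→A: FOLLOW(A) ⊇ FOLLOW(C) ⊇ {$,a,b}; new: +{$}
  FOLLOW[S]={$,a,b}  FOLLOW[A]={$,a,b}  FOLLOW[B]={$,a,b}  FOLLOW[C]={$,a,b}
iter 3: (no change)
  FOLLOW[S]={$,a,b}  FOLLOW[A]={$,a,b}  FOLLOW[B]={$,a,b}  FOLLOW[C]={$,a,b}

FOLLOW(C) = ["$", "a", "b"]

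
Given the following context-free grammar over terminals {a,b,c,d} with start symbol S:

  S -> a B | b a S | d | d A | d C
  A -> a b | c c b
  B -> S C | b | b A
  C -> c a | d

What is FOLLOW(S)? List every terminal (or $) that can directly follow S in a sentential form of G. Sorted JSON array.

Compute FIRST by fixpoint:
round 1:
  A via A→a b: +{a}
  A via A→c c b: +{c}
  B via B→b: +{b}
  C via C→c a: +{c}
  C via C→d: +{d}
  S via S→a B: +{a}
  S via S→b a S: +{b}
  S via S→d: +{d}
  FIRST[S]={a,b,d}  FIRST[A]={a,c}  FIRST[B]={b}  FIRST[C]={c,d}
round 2:
  B via B→S C: +{a,d}
  FIRST[S]={a,b,d}  FIRST[A]={a,c}  FIRST[B]={a,b,d}  FIRST[C]={c,d}
round 3: (no change)
  FIRST[S]={a,b,d}  FIRST[A]={a,c}  FIRST[B]={a,b,d}  FIRST[C]={c,d}

FOLLOW sets:
seed FOLLOW(S) with $
iter 1:
  B→S C: FOLLOW(S) ⊇ FIRST(C) = {c,d}; new: +{c,d}
  S→a B: FOLLOW(B) ⊇ FOLLOW(S) ⊇ {$,c,d}; new: +{$,c,d}
  S→d A: FOLLOW(A) ⊇ FOLLOW(S) ⊇ {$,c,d}; new: +{$,c,d}
  S→d C: FOLLOW(C) ⊇ FOLLOW(S) ⊇ {$,c,d}; new: +{$,c,d}
  S: {$,c,d}  A: {$,c,d}  B: {$,c,d}  C: {$,c,d}
iter 2: (stable)
  S: {$,c,d}  A: {$,c,d}  B: {$,c,d}  C: {$,c,d}

FOLLOW(S) = ["$", "c", "d"]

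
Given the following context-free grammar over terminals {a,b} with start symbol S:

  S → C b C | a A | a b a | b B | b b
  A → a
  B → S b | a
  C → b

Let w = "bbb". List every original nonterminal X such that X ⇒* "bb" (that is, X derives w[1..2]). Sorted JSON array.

Convert to CNF:
  S -> C X2 | T0 B | T0 T0 | T1 A | T1 X3
  A -> a
  B -> S T0 | a
  C -> b
  T0 -> b
  T1 -> a
  X2 -> T0 C
  X3 -> T0 T1

CYK fill, restricted to cells inside w[1..2]:
  [1..1]={C,T0}  "b"  orig:{C}
  [2..2]={C,T0}  "b"  orig:{C}
  [1..2]={S,X2}  "bb"  orig:{S}

Original NTs in T[1,2] deriving "bb": ["S"]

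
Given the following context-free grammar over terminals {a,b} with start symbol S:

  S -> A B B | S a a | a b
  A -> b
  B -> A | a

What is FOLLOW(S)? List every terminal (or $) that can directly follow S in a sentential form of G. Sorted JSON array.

FIRST sets, iterate to fixpoint:
[1]
  A via A→b: +{b}
  B via B→A: +{b}
  B via B→a: +{a}
  S via S→A B B: +{b}
  S via S→a b: +{a}
  FIRST[S]={a,b}  FIRST[A]={b}  FIRST[B]={a,b}
[2] (stable)
  FIRST[S]={a,b}  FIRST[A]={b}  FIRST[B]={a,b}

FOLLOW iteration:
seed FOLLOW(S) with $
iter 1:
  S→A B B: FOLLOW(A) ⊇ FIRST(B) = {a,b}; new: +{a,b}
  S→A B B: FOLLOW(B) ⊇ FIRST(B) = {a,b}; new: +{a,b}
  S→A B B: FOLLOW(B) ⊇ FOLLOW(S) ⊇ {$}; new: +{$}
  S→S a a: FOLLOW(S) ⊇ FIRST(a) = {a}; new: +{a}
  FOLLOW[S]={$,a}  FOLLOW[A]={a,b}  FOLLOW[B]={$,a,b}
iter 2:
  B→A: FOLLOW(A) ⊇ FOLLOW(B) ⊇ {$,a,b}; new: +{$}
  FOLLOW[S]={$,a}  FOLLOW[A]={$,a,b}  FOLLOW[B]={$,a,b}
iter 3: — fixpoint
  FOLLOW[S]={$,a}  FOLLOW[A]={$,a,b}  FOLLOW[B]={$,a,b}

FOLLOW(S) = ["$", "a"]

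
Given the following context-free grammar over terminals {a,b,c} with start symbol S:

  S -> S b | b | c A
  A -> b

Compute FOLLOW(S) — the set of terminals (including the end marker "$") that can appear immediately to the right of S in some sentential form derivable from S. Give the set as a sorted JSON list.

FIRST iteration:
iter 1:
  A via A→b: +{b}
  S via S→b: +{b}
  S via S→c A: +{c}
  S: {b,c}  A: {b}
iter 2: (no change)
  S: {b,c}  A: {b}

FOLLOW iteration:
initialize: $ ∈ FOLLOW(S)
pass 1:
  S→S b: FOLLOW(S) ⊇ FIRST(b) = {b}; new: +{b}
  S→c A: FOLLOW(A) ⊇ FOLLOW(S) ⊇ {$,b}; new: +{$,b}
  S: {$,b}  A: {$,b}
pass 2: (stable)
  S: {$,b}  A: {$,b}

FOLLOW(S) = ["$", "b"]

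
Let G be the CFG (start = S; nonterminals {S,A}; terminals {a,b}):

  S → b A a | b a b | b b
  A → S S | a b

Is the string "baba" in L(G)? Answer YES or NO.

CNF form of G:
  S -> T1 T1 | T1 X2 | T1 X3
  A -> S S | T0 T1
  T0 -> a
  T1 -> b
  X2 -> A T0
  X3 -> T0 T1

CYK fill:
  T[0,0] 'b' = {T1}  orig:{}
  T[1,1] 'a' = {T0}  orig:{}
  T[2,2] 'b' = {T1}  orig:{}
  T[3,3] 'a' = {T0}  orig:{}
  T[0,1] 'ba' = ∅
  T[1,2] 'ab' = {A,X3}  orig:{A}
  T[2,3] 'ba' = ∅
  T[0,2] 'bab' = {S}
  T[1,3] 'aba' = {X2}  orig:{}
  T[0,3] 'baba' = {S}

S ∈ T[0,3] ⇒ YES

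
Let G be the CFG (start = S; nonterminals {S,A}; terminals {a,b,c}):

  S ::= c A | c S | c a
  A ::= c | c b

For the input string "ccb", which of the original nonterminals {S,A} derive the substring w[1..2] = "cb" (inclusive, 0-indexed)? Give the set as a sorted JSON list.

CNF form of G:
  S -> T0 A | T0 S | T0 T2
  A -> T0 T1 | c
  T0 -> c
  T1 -> b
  T2 -> a

CYK fill (cells [i..j] with 1 ≤ i ≤ j ≤ 2 only):
  T[1,1] 'c' = {A,T0}  orig:{A}
  T[2,2] 'b' = {T1}  orig:{}
  T[1,2] 'cb' = {A}

Original NTs in T[1,2] deriving "cb": ["A"]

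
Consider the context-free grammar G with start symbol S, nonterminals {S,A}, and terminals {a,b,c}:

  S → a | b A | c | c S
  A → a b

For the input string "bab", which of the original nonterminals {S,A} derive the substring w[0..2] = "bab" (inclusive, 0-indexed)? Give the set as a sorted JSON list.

CNF form of G:
  S -> T1 A | T2 S | a | c
  A -> T0 T1
  T0 -> a
  T1 -> b
  T2 -> c

Fill CYK table bottom-up (cells [i..j] with 0 ≤ i ≤ j ≤ 2 only):
  [0..0]={T1}  "b"  orig:{}
  [1..1]={S,T0}  "a"  orig:{S}
  [2..2]={T1}  "b"  orig:{}
  [0..1]=∅  "ba"
  [1..2]={A}  "ab"
  [0..2]={S}  "bab"

Original NTs in T[0,2] deriving "bab": ["S"]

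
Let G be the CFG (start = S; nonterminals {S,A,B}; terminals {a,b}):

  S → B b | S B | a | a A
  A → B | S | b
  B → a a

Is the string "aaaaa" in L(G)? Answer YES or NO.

CNF form of G:
  S -> B T0 | S B | T1 A | a
  A -> B T0 | S B | T1 A | T1 T1 | a | b
  B -> T1 T1
  T0 -> b
  T1 -> a

CYK table (by increasing span):
  [0..0]={A,S,T1}  "a"  orig:{A,S}
  [1..1]={A,S,T1}  "a"  orig:{A,S}
  [2..2]={A,S,T1}  "a"  orig:{A,S}
  [3..3]={A,S,T1}  "a"  orig:{A,S}
  [4..4]={A,S,T1}  "a"  orig:{A,S}
  [0..1]={A,B,S}  "aa"
  [1..2]={A,B,S}  "aa"
  [2..3]={A,B,S}  "aa"
  [3..4]={A,B,S}  "aa"
  [0..2]={A,S}  "aaa"
  [1..3]={A,S}  "aaa"
  [2..4]={A,S}  "aaa"
  [0..3]={A,S}  "aaaa"
  [1..4]={A,S}  "aaaa"
  [0..4]={A,S}  "aaaaa"

S ∈ T[0,4] ⇒ YES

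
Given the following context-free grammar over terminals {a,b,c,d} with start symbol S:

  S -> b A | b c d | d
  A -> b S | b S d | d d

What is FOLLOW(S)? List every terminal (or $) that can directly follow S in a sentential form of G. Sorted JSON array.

FIRST iteration:
iter 1:
  A via A→b S: +{b}
  A via A→d d: +{d}
  S via S→b A: +{b}
  S via S→d: +{d}
  FIRST[S]={b,d}  FIRST[A]={b,d}
iter 2: (no change)
  FIRST[S]={b,d}  FIRST[A]={b,d}

FOLLOW sets:
seed FOLLOW(S) with $
iter 1:
  A→b S d: FOLLOW(S) ⊇ FIRST(d) = {d}; new: +{d}
  S→b A: FOLLOW(A) ⊇ FOLLOW(S) ⊇ {$,d}; new: +{$,d}
  FOLLOW[S]={$,d}  FOLLOW[A]={$,d}
iter 2: (no change)
  FOLLOW[S]={$,d}  FOLLOW[A]={$,d}

FOLLOW(S) = ["$", "d"]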